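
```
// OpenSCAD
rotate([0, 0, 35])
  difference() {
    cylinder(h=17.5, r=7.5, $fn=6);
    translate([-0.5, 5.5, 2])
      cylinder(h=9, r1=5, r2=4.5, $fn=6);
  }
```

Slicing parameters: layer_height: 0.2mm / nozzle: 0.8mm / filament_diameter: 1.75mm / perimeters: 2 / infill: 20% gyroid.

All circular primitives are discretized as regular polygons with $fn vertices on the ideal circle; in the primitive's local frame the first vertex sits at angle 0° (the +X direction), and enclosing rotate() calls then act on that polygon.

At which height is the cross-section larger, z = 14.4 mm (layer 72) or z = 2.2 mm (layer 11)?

layer 72 (z = 14.4 mm)

Layer 72 (z = 14.4): the r=7.5 cylinder gives a regular 6-gon of circumradius 7.5 (constant along its height) (area = (6/2)·7.500²·sin(360°/6) = 146.14 mm²); the cone at (-0.5, 5.5) is absent (z outside [2, 11]); Subtracting the remaining from the first: none of the subtracted shapes is present at this height, so the r=7.5 cylinder is unchanged — area = 146.14 mm²; (whole slice rotated 35° about Z — lengths, areas and connectivity unchanged). So its area = 146.14 mm². Layer 11 (z = 2.2): the r=7.5 cylinder contributes a regular 6-gon of circumradius 7.5 (area = (6/2)·7.500²·sin(360°/6) = 146.14 mm²); the cone at (-0.5, 5.5) (r1=5→r2=4.5) has section circumradius 4.989 here — a regular 6-gon (area = (6/2)·4.989²·sin(360°/6) = 64.66 mm²); Subtracting the remaining from the first: starting from the r=7.5 cylinder (146.14 mm²), the cone at (-0.5, 5.5) partially overlaps it — only the 39.77 mm² overlap (of its 64.66 mm²) is removed, clipping the outline — area = 106.37 mm²; (whole slice rotated 35° about Z — lengths, areas and connectivity unchanged). So its area = 106.37 mm². Layer 72 is larger (146.14 vs 106.37 mm²).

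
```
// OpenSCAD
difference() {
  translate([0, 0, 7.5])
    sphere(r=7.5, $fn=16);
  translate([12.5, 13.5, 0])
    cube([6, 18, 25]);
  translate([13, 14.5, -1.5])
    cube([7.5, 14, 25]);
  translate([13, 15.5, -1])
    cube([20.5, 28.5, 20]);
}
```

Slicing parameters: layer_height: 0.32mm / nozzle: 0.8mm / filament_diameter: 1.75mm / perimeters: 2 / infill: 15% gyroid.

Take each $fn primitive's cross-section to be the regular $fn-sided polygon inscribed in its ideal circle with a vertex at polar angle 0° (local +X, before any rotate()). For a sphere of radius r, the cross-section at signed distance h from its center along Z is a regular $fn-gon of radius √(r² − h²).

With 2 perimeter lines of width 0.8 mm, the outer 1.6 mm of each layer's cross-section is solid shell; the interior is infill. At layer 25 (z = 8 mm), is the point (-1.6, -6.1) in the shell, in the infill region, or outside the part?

shell

At z = 8 mm: the r=7.5 sphere slices to a regular 16-gon of circumradius 7.483 (√(r²−h²) with h=0.5 from center); the 6×18 cube at (12.5, 13.5) contributes its full rectangle; the cube at (13, 14.5) is present — its section is the full 7.5×14 rectangle; the cube at (13, 15.5) is present — its section is the full 20.5×28.5 rectangle; Subtracting the remaining from the first: starting from the r=7.5 sphere, the 6×18 cube at (12.5, 13.5) misses the remaining region (no effect); the 7.5×14 cube at (13, 14.5) misses the remaining region (no effect); the 20.5×28.5 cube at (13, 15.5) misses the remaining region (no effect) — 1 connected region. Overall, the cross-section is a single solid region. The nearest boundary edge runs (-0.00, -7.48)→(-2.86, -6.91); distance from the point to it = 1.04 mm. The point is inside the cross-section, 1.04 mm from the nearest boundary — within the 1.6 mm shell band (2 × 0.8).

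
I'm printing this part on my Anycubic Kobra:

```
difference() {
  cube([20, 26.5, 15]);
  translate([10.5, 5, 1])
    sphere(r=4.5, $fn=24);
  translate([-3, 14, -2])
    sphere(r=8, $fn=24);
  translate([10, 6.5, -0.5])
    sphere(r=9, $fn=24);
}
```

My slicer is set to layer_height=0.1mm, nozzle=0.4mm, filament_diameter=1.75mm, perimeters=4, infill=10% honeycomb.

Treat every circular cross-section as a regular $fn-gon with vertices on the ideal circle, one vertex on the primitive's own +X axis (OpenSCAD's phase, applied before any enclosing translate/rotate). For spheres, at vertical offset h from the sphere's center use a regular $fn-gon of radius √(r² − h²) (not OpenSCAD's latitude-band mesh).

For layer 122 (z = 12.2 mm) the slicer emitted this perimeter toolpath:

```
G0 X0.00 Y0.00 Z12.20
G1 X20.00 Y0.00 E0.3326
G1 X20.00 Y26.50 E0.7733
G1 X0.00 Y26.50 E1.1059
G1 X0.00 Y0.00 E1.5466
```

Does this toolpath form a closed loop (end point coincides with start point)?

Start point (G0): (0.00, 0.00). End point (last G1): the path returns to the start — closed.

yes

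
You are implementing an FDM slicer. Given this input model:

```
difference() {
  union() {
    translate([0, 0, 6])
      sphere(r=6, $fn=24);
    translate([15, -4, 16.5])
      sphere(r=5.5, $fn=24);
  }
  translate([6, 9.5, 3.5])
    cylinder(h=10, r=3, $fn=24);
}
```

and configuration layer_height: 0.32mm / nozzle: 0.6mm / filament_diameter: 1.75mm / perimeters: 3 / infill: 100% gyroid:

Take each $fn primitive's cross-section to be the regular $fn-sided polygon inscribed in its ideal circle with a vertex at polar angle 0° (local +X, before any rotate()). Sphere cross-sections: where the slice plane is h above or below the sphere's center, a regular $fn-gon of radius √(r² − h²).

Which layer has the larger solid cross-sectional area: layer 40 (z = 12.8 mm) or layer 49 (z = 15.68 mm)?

layer 49 (z = 15.68 mm)

Layer 40 (z = 12.8): the sphere is not intersected at this z (|z−center|=6.800 > r=6); the sphere at (15, -4): section is a regular 24-gon, circumradius = √(r²−h²) = √(5.5²−3.7²) = 4.069 (area = (24/2)·4.069²·sin(360°/24) = 51.43 mm²); Merging all regions: only the r=5.5 sphere at (15, -4) is present, so the union is just that shape — area = 51.43 mm²; the r=3 cylinder at (6, 9.5) gives a regular 24-gon of circumradius 3 (constant along its height) (area = (24/2)·3.000²·sin(360°/24) = 27.95 mm²); Taking the first minus the rest: starting from that combined region (51.43 mm²), the r=3 cylinder at (6, 9.5) misses the remaining region (no effect) — area = 51.43 mm². So its area = 51.43 mm². Layer 49 (z = 15.68): the sphere is absent (|z−center|=9.680 > r=6); the r=5.5 sphere at (15, -4) contributes a regular 24-gon of circumradius √(5.5²−0.82²) = 5.439 (area = (24/2)·5.439²·sin(360°/24) = 91.86 mm²); Combining (union): only the r=5.5 sphere at (15, -4) is present, so the union is just that shape — area = 91.86 mm²; the cylinder at (6, 9.5) is not intersected at this z (z outside [3.5, 13.5]); After the difference (first − rest): none of the subtracted shapes is present at this height, so that combined region is unchanged — area = 91.86 mm². So its area = 91.86 mm². Layer 49 is larger (91.86 vs 51.43 mm²).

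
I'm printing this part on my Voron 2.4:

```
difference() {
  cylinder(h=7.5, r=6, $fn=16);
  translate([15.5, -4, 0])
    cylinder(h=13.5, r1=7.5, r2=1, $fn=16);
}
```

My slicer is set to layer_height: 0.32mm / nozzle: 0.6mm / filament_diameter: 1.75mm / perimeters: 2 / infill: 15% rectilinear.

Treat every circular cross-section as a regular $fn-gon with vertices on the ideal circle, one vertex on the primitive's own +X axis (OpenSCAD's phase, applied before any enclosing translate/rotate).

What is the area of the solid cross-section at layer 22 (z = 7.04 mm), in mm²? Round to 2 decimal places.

At z = 7.04 mm: the cylinder: section is a regular 16-gon, circumradius r=6 (area = (16/2)·6.000²·sin(360°/16) = 110.21 mm²); the cone at (15.5, -4) (r1=7.5→r2=1) has section circumradius 4.110 here — a regular 16-gon (area = (16/2)·4.110²·sin(360°/16) = 51.72 mm²); Taking the first minus the rest: starting from the r=6 cylinder (110.21 mm²), the cone at (15.5, -4) misses the remaining region (no effect) — area = 110.21 mm². Overall, the cross-section is a single solid region. Net area = 110.21 mm².

110.21 mm²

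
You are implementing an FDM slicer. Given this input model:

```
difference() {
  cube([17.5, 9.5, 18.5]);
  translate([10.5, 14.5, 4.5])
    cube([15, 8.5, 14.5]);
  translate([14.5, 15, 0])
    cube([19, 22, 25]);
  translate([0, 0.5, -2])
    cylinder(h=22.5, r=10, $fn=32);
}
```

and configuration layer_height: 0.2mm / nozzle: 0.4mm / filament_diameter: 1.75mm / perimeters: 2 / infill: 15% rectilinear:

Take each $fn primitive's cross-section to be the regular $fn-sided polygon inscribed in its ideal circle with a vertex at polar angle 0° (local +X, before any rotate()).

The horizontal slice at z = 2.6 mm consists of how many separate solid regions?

1

At z = 2.6 mm: the cube (footprint 17.5×9.5) is included at this height; the cube at (10.5, 14.5) does not reach this height (z outside [4.5, 19]); the cube at (14.5, 15) (footprint 19×22) is included at this height; the r=10 cylinder at (0, 0.5) gives a regular 32-gon of circumradius 10 (constant along its height); After the difference (first − rest): starting from the 17.5×9.5 cube, the 19×22 cube at (14.5, 15) misses the remaining region (no effect); the r=10 cylinder at (0, 0.5) partially overlaps it — only the 80.23 mm² overlap (of its 312.14 mm²) is removed, clipping the outline — 1 connected region. The result has 1 disconnected region.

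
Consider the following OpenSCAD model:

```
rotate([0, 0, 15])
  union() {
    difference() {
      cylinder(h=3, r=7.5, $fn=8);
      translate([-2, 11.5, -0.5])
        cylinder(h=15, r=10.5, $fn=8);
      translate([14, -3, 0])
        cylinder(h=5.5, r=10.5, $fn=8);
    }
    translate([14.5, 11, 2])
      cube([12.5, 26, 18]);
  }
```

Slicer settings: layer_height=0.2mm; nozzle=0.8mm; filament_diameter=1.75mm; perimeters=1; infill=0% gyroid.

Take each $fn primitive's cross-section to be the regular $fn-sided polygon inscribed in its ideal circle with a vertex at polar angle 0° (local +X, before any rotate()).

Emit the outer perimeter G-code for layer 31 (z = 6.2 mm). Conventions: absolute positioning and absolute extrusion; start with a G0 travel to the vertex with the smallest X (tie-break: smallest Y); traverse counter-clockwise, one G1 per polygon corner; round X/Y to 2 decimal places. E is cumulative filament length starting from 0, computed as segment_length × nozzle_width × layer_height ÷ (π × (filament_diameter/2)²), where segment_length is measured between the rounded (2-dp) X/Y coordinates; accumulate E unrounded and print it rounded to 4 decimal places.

G0 X4.43 Y39.49 Z6.20
G1 X11.16 Y14.38 E1.7293
G1 X23.23 Y17.61 E2.5604
G1 X16.50 Y42.73 E4.2903
G1 X4.43 Y39.49 E5.1217

At z = 6.2 mm: the cylinder is not intersected at this z (z outside [0, 3]); the cylinder at (-2, 11.5): section is a regular 8-gon, circumradius r=10.5; the cylinder at (14, -3) does not reach this height (z outside [0, 5.5]); Subtracting the remaining from the first: the first operand is absent here, so nothing remains; the 12.5×26 cube at (14.5, 11) contributes its full rectangle; Merging all regions: only the 12.5×26 cube at (14.5, 11) is present, so the union is just that shape — 1 connected region; (whole slice rotated 15° about Z — lengths, areas and connectivity unchanged). The outline is a single polygon with 4 vertices. Extrusion per mm of travel: 0.8 × 0.2 / (π × 0.875²) = 0.066520. Accumulating E over each segment gives final E = 5.1217.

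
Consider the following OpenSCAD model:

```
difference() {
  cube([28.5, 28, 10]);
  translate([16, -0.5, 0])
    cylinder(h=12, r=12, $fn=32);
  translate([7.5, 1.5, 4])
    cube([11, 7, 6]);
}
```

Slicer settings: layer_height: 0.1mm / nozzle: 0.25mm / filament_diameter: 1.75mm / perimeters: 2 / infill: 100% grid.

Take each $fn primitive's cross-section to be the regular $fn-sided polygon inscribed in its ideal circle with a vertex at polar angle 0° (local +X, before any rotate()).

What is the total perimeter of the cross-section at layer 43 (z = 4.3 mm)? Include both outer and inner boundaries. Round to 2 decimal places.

At z = 4.3 mm: the cube is present — its section is the full 28.5×28 rectangle (perimeter 113.00 mm); the cylinder at (16, -0.5): section is a regular 32-gon, circumradius r=12 (perimeter = 2·32·12.000·sin(180°/32) = 75.28 mm); the cube at (7.5, 1.5) (footprint 11×7) is included at this height (perimeter 36.00 mm); Taking the first minus the rest: starting from the 28.5×28 cube, the r=12 cylinder at (16, -0.5) partially overlaps it — only the 212.77 mm² overlap (of its 449.49 mm²) is removed, clipping the outline; the 11×7 cube at (7.5, 1.5) partially overlaps it — only the 0.17 mm² overlap (of its 77.00 mm²) is removed, clipping the outline — boundary = 126.07 mm. Overall, the cross-section is a single solid region. Total boundary length (outer) = 126.07 mm.

126.07 mm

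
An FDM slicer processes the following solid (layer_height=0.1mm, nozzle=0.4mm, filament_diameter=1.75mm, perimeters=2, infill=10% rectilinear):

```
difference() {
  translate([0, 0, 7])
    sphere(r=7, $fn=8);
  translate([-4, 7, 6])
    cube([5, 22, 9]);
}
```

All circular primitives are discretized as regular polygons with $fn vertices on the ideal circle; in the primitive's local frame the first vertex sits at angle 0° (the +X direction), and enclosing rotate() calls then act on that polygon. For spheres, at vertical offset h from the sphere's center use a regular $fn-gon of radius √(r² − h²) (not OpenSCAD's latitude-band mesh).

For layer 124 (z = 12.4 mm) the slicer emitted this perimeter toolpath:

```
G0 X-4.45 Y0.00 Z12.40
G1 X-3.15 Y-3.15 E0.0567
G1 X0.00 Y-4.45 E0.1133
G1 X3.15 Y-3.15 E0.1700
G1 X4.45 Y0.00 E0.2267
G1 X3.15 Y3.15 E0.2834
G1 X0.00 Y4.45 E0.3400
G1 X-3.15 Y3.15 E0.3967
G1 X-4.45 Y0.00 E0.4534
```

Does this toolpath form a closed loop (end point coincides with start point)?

Start point (G0): (-4.45, 0.00). End point (last G1): the path returns to the start — closed.

yes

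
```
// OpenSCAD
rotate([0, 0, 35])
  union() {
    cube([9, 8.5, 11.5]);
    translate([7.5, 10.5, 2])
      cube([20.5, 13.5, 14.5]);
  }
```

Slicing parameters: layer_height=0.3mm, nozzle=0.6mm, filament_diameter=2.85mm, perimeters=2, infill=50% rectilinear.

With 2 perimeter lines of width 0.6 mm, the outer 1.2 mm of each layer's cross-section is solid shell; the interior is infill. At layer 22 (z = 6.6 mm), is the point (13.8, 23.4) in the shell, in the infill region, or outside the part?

At z = 6.6 mm: the 9×8.5 cube contributes its full rectangle; the 20.5×13.5 cube at (7.5, 10.5) contributes its full rectangle; Merging all regions: the 2 present regions are separate (no shared area or edge), so areas and boundary lengths simply add and each stays a separate island — 2 connected regions; (whole slice rotated 35° about Z — lengths, areas and connectivity unchanged). Overall, the cross-section has 2 separate islands. Undo the 35° rotation: the query point maps to (24.726, 11.253) in the un-rotated model frame. The nearest boundary edge runs (28.00, 10.50)→(7.50, 10.50); distance from the point to it = 0.75 mm. (Shell/infill is judged within the island containing the point — the largest one.) The point is inside the cross-section, 0.75 mm from the nearest boundary — within the 1.2 mm shell band (2 × 0.6).

shell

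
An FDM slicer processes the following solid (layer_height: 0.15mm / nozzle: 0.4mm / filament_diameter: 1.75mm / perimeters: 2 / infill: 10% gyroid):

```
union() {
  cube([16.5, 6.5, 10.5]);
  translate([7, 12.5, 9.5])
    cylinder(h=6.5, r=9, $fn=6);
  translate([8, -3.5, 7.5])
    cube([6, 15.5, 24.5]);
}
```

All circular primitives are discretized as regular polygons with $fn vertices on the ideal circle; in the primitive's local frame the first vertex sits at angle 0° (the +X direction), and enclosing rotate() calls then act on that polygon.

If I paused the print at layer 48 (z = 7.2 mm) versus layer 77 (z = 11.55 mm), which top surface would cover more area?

layer 77 (z = 11.55 mm)

Layer 48 (z = 7.2): the cube (footprint 16.5×6.5) is included at this height (area 107.25 mm²); the cylinder at (7, 12.5) is absent (z outside [9.5, 16]); the cube at (8, -3.5) does not reach this height (z outside [7.5, 32]); Merging all regions: only the 16.5×6.5 cube is present, so the union is just that shape — area = 107.25 mm². So its area = 107.25 mm². Layer 77 (z = 11.55): the cube is not intersected at this z (z outside [0, 10.5]); the r=9 cylinder at (7, 12.5) contributes a regular 6-gon of circumradius 9 (area = (6/2)·9.000²·sin(360°/6) = 210.44 mm²); the cube at (8, -3.5) is present — its section is the full 6×15.5 rectangle (area 93.00 mm²); Taking the union: the regions partially overlap — summed areas 303.44 mm² minus the doubly-counted overlap 38.35 mm² gives 265.09 mm² — area = 265.09 mm². So its area = 265.09 mm². Layer 77 is larger (265.09 vs 107.25 mm²).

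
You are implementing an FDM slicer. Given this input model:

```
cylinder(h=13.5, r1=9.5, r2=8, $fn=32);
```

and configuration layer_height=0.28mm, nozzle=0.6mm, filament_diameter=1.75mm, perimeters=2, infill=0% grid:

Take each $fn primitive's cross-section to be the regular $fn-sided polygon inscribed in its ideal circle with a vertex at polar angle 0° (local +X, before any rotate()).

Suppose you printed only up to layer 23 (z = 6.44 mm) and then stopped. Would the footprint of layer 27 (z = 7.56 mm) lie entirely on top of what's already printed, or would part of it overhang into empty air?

Compare the two slices. At z = 6.44: the cone: at t=0.477 of its height the radius interpolates to r₁+(r₂−r₁)t = 8.784, giving a regular 32-gon of that circumradius (area = (32/2)·8.784²·sin(360°/32) = 240.87 mm²). At z = 7.56: the cone: at t=0.560 of its height the radius interpolates to r₁+(r₂−r₁)t = 8.660, giving a regular 32-gon of that circumradius (area = (32/2)·8.660²·sin(360°/32) = 234.09 mm²). Checking containment: the cross-section at z = 7.56 is a subset of the cross-section at z = 6.44.

entirely on top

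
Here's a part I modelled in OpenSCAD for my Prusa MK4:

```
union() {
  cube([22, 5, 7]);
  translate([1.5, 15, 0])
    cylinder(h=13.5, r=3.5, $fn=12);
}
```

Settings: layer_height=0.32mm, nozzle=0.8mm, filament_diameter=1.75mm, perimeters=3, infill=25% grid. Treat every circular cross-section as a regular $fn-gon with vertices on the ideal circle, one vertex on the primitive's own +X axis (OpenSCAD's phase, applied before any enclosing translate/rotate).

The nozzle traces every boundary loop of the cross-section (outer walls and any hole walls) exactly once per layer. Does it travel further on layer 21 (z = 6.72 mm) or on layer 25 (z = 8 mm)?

layer 21 (z = 6.72 mm)

Layer 21 (z = 6.72): the cube is present — its section is the full 22×5 rectangle (perimeter 54.00 mm); the cylinder at (1.5, 15): section is a regular 12-gon, circumradius r=3.5 (perimeter = 2·12·3.500·sin(180°/12) = 21.74 mm); Merging all regions: the 2 present regions are separate (no shared area or edge), so areas and boundary lengths simply add and each stays a separate island — boundary = 75.74 mm. So its perimeter = 75.74 mm. Layer 25 (z = 8): the cube is absent (z outside [0, 7]); the cylinder at (1.5, 15): section is a regular 12-gon, circumradius r=3.5 (perimeter = 2·12·3.500·sin(180°/12) = 21.74 mm); Combining (union): only the r=3.5 cylinder at (1.5, 15) is present, so the union is just that shape — boundary = 21.74 mm. So its perimeter = 21.74 mm. Layer 21 is larger (75.74 vs 21.74 mm).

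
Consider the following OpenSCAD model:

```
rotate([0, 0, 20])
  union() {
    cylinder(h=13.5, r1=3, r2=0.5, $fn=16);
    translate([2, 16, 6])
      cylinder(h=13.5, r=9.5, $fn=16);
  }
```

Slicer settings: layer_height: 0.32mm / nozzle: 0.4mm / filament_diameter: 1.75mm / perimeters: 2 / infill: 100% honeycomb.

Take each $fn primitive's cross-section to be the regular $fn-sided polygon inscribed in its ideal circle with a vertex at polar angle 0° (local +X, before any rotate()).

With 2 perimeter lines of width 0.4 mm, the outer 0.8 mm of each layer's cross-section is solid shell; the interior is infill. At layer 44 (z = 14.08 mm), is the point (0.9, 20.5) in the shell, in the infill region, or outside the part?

infill

At z = 14.08 mm: the cone does not reach this height (z outside [0, 13.5]); the cylinder at (2, 16): section is a regular 16-gon, circumradius r=9.5; Combining (union): only the r=9.5 cylinder at (2, 16) is present, so the union is just that shape — 1 connected region; (whole slice rotated 20° about Z — lengths, areas and connectivity unchanged). Overall, the cross-section is a single solid region. Undo the 20° rotation: the query point maps to (7.857, 18.956) in the un-rotated model frame. The nearest boundary edge runs (10.78, 19.64)→(8.72, 22.72); distance from the point to it = 2.81 mm. The point is inside the cross-section and 2.81 mm from the nearest boundary — more than the 0.8 mm shell width (2 × 0.4), so it's in the infill interior.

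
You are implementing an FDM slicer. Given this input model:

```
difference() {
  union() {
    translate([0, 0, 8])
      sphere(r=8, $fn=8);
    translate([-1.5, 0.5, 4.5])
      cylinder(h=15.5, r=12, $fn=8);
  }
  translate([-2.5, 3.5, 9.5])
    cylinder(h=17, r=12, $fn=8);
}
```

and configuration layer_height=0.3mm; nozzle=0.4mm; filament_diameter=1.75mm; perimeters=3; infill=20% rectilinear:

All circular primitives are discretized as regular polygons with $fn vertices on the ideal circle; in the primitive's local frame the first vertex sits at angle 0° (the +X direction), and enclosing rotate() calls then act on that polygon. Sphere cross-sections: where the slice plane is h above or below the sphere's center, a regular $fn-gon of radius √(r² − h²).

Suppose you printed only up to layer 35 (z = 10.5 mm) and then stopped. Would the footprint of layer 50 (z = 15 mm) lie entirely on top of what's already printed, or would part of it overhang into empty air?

entirely on top

Compare the two slices. At z = 10.5: the sphere: section is a regular 8-gon, circumradius = √(r²−h²) = √(8²−2.5²) = 7.599 (area = (8/2)·7.599²·sin(360°/8) = 163.34 mm²); the r=12 cylinder at (-1.5, 0.5) contributes a regular 8-gon of circumradius 12 (area = (8/2)·12.000²·sin(360°/8) = 407.29 mm²); Combining (union): the r=8 sphere lies entirely inside the r=12 cylinder at (-1.5, 0.5), so the union is just the r=12 cylinder at (-1.5, 0.5) — area = 407.29 mm²; the r=12 cylinder at (-2.5, 3.5) gives a regular 8-gon of circumradius 12 (constant along its height) (area = (8/2)·12.000²·sin(360°/8) = 407.29 mm²); Taking the first minus the rest: starting from that combined region (407.29 mm²), the r=12 cylinder at (-2.5, 3.5) partially overlaps it — only the 335.95 mm² overlap (of its 407.29 mm²) is removed, clipping the outline — area = 71.34 mm². At z = 15: the r=8 sphere slices to a regular 8-gon of circumradius 3.873 (√(r²−h²) with h=7 from center) (area = (8/2)·3.873²·sin(360°/8) = 42.43 mm²); the r=12 cylinder at (-1.5, 0.5) gives a regular 8-gon of circumradius 12 (constant along its height) (area = (8/2)·12.000²·sin(360°/8) = 407.29 mm²); Taking the union: the r=8 sphere lies entirely inside the r=12 cylinder at (-1.5, 0.5), so the union is just the r=12 cylinder at (-1.5, 0.5) — area = 407.29 mm²; the r=12 cylinder at (-2.5, 3.5) contributes a regular 8-gon of circumradius 12 (area = (8/2)·12.000²·sin(360°/8) = 407.29 mm²); Taking the first minus the rest: starting from that combined region (407.29 mm²), the r=12 cylinder at (-2.5, 3.5) partially overlaps it — only the 335.95 mm² overlap (of its 407.29 mm²) is removed, clipping the outline — area = 71.34 mm². Checking containment: the cross-section at z = 15 is a subset of the cross-section at z = 10.5.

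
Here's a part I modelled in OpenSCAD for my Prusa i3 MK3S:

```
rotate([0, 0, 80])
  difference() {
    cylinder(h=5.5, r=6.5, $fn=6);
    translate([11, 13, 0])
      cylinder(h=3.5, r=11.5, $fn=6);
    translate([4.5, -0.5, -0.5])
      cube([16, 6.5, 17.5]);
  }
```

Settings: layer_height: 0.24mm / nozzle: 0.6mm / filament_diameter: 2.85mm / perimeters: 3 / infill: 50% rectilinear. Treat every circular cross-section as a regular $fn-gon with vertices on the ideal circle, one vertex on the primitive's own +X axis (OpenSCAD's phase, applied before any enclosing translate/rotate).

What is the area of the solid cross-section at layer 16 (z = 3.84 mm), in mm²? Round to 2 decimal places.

105.38 mm²

At z = 3.84 mm: the cylinder: section is a regular 6-gon, circumradius r=6.5 (area = (6/2)·6.500²·sin(360°/6) = 109.77 mm²); the cylinder at (11, 13) does not reach this height (z outside [0, 3.5]); the cube at (4.5, -0.5) (footprint 16×6.5) is included at this height (area 104.00 mm²); Subtracting the remaining from the first: starting from the r=6.5 cylinder (109.77 mm²), the 16×6.5 cube at (4.5, -0.5) partially overlaps it — only the 4.39 mm² overlap (of its 104.00 mm²) is removed, clipping the outline — area = 105.38 mm²; (whole slice rotated 80° about Z — lengths, areas and connectivity unchanged). Overall, the cross-section is a single solid region. Net area = 105.38 mm².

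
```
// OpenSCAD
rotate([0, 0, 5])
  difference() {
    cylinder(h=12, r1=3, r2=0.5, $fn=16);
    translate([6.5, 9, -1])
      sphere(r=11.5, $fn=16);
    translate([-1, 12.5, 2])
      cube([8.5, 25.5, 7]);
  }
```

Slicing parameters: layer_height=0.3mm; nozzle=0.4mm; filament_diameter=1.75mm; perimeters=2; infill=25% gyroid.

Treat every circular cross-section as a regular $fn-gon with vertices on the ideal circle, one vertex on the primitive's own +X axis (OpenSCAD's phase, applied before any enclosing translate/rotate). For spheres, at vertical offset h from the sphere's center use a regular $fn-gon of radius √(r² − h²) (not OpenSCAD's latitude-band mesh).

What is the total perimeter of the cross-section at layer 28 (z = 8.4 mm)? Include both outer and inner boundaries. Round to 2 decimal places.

At z = 8.4 mm: the cone (r1=3→r2=0.5) has section circumradius 1.250 here — a regular 16-gon (perimeter = 2·16·1.250·sin(180°/16) = 7.80 mm); the r=11.5 sphere at (6.5, 9) slices to a regular 16-gon of circumradius 6.625 (√(r²−h²) with h=9.4 from center) (perimeter = 2·16·6.625·sin(180°/16) = 41.36 mm); the 8.5×25.5 cube at (-1, 12.5) contributes its full rectangle (perimeter 68.00 mm); Taking the first minus the rest: starting from the cone, the r=11.5 sphere at (6.5, 9) misses the remaining region (no effect); the 8.5×25.5 cube at (-1, 12.5) misses the remaining region (no effect) — boundary = 7.80 mm; (rotated 5° about Z; rotation is an isometry so areas/perimeters/island counts are preserved). Overall, the cross-section is a single solid region. Total boundary length (outer) = 7.80 mm.

7.80 mm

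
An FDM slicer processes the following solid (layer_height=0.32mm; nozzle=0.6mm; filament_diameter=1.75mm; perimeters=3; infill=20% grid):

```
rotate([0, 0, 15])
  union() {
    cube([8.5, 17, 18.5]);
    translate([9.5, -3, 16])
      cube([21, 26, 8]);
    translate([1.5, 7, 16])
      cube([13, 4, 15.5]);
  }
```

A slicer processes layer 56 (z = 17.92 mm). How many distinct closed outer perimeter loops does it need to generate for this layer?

At z = 17.92 mm: the cube is present — its section is the full 8.5×17 rectangle; the cube at (9.5, -3) (footprint 21×26) is included at this height; the cube at (1.5, 7) is present — its section is the full 13×4 rectangle; Combining (union): the regions partially overlap (shared area 48.00 mm²), so overlapping operands fuse into one piece — 1 connected region; (rotated 15° about Z; rotation is an isometry so areas/perimeters/island counts are preserved). The result has 1 disconnected region.

1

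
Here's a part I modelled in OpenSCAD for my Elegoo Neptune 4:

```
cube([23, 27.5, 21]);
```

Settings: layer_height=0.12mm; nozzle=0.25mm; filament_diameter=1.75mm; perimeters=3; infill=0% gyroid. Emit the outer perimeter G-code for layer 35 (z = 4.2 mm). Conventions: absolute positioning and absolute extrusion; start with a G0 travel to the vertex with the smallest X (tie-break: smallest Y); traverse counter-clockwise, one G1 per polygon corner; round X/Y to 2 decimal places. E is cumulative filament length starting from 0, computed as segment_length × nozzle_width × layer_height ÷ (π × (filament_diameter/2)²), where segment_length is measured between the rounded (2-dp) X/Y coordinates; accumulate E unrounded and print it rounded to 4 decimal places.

G0 X0.00 Y0.00 Z4.20
G1 X23.00 Y0.00 E0.2869
G1 X23.00 Y27.50 E0.6299
G1 X0.00 Y27.50 E0.9167
G1 X0.00 Y0.00 E1.2597

At z = 4.2 mm: the cube is present — its section is the full 23×27.5 rectangle. The outline is a single polygon with 4 vertices. Extrusion per mm of travel: 0.25 × 0.12 / (π × 0.875²) = 0.012473. Accumulating E over each segment gives final E = 1.2597.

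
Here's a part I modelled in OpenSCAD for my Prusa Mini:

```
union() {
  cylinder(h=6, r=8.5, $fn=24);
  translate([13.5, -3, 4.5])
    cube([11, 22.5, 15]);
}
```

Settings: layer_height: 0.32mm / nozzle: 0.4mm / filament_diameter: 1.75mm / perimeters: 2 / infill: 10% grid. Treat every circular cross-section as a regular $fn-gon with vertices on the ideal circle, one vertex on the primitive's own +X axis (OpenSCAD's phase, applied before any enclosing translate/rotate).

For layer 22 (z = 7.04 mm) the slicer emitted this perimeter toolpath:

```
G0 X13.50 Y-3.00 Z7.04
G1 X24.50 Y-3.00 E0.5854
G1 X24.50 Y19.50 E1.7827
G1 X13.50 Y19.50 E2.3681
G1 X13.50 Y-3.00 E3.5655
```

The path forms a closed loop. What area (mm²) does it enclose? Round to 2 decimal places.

247.50 mm²

Apply the shoelace formula to the sequence of (X, Y) vertices; enclosed area = 247.50 mm².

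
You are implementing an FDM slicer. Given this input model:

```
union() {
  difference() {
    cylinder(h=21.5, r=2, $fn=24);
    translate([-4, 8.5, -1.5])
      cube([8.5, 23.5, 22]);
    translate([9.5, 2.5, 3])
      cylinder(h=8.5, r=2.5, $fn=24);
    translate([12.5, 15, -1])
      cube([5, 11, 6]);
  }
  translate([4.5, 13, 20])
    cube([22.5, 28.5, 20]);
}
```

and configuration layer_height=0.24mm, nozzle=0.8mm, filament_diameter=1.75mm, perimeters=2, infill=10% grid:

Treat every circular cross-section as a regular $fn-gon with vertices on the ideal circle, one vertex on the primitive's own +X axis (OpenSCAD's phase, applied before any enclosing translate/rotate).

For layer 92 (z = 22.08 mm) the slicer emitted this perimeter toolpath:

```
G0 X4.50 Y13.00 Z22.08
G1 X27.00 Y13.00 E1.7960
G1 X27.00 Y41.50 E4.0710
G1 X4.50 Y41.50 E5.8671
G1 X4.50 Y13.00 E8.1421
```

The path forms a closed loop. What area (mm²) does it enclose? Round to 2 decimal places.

Apply the shoelace formula to the sequence of (X, Y) vertices; enclosed area = 641.25 mm².

641.25 mm²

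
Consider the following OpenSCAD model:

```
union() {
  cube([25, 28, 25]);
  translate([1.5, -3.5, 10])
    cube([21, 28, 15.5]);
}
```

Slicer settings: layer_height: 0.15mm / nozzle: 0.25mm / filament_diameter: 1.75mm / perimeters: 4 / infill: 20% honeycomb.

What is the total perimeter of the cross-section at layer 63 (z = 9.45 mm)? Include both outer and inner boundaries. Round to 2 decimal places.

106.00 mm

At z = 9.45 mm: the cube is present — its section is the full 25×28 rectangle (perimeter 106.00 mm); the cube at (1.5, -3.5) is absent (z outside [10, 25.5]); Merging all regions: only the 25×28 cube is present, so the union is just that shape — boundary = 106.00 mm. Overall, the cross-section is a single solid region. Total boundary length (outer) = 106.00 mm.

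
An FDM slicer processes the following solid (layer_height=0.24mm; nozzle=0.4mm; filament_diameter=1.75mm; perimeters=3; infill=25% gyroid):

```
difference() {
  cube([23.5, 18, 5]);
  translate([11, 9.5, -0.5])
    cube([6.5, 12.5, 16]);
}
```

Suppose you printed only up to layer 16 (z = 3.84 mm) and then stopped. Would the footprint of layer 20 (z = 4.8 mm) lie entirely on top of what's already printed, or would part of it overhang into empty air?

entirely on top

Compare the two slices. At z = 3.84: the cube is present — its section is the full 23.5×18 rectangle (area 423.00 mm²); the cube at (11, 9.5) is present — its section is the full 6.5×12.5 rectangle (area 81.25 mm²); After the difference (first − rest): starting from the 23.5×18 cube (423.00 mm²), the 6.5×12.5 cube at (11, 9.5) partially overlaps it — only the 55.25 mm² overlap (of its 81.25 mm²) is removed, clipping the outline — area = 367.75 mm². At z = 4.8: the 23.5×18 cube contributes its full rectangle (area 423.00 mm²); the 6.5×12.5 cube at (11, 9.5) contributes its full rectangle (area 81.25 mm²); Taking the first minus the rest: starting from the 23.5×18 cube (423.00 mm²), the 6.5×12.5 cube at (11, 9.5) partially overlaps it — only the 55.25 mm² overlap (of its 81.25 mm²) is removed, clipping the outline — area = 367.75 mm². Checking containment: the cross-section at z = 4.8 is a subset of the cross-section at z = 3.84.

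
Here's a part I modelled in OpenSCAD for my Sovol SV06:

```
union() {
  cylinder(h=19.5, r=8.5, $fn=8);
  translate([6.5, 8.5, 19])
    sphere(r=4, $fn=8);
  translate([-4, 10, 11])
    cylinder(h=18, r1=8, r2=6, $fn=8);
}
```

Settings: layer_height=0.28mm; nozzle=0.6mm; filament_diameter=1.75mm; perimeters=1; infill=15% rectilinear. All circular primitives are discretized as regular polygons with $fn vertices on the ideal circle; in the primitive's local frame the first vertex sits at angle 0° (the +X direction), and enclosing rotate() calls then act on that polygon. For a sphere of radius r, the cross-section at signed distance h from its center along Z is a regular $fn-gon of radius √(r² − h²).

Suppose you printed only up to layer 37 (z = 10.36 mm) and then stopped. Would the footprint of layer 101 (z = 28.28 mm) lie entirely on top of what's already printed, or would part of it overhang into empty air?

part overhangs

Compare the two slices. At z = 10.36: the r=8.5 cylinder contributes a regular 8-gon of circumradius 8.5 (area = (8/2)·8.500²·sin(360°/8) = 204.35 mm²); the sphere at (6.5, 8.5) does not reach this height (|z−center|=8.640 > r=4); the cone at (-4, 10) does not reach this height (z outside [11, 29]); Merging all regions: only the r=8.5 cylinder is present, so the union is just that shape — area = 204.35 mm². At z = 28.28: the cylinder is not intersected at this z (z outside [0, 19.5]); the sphere at (6.5, 8.5) does not reach this height (|z−center|=9.280 > r=4); the cone at (-4, 10) (r1=8→r2=6) has section circumradius 6.080 here — a regular 8-gon (area = (8/2)·6.080²·sin(360°/8) = 104.56 mm²); Merging all regions: only the cone at (-4, 10) is present, so the union is just that shape — area = 104.56 mm². Checking containment: at z = 28.28 the cross-section extends beyond the z = 10.36 cross-section by about 86.28 mm².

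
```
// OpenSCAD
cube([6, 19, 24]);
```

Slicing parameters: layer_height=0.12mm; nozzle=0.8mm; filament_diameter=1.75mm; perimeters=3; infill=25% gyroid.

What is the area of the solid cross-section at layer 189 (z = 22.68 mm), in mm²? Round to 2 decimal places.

At z = 22.68 mm: the cube is present — its section is the full 6×19 rectangle (area 114.00 mm²). Overall, the cross-section is a single solid region. Net area = 114.00 mm².

114.00 mm²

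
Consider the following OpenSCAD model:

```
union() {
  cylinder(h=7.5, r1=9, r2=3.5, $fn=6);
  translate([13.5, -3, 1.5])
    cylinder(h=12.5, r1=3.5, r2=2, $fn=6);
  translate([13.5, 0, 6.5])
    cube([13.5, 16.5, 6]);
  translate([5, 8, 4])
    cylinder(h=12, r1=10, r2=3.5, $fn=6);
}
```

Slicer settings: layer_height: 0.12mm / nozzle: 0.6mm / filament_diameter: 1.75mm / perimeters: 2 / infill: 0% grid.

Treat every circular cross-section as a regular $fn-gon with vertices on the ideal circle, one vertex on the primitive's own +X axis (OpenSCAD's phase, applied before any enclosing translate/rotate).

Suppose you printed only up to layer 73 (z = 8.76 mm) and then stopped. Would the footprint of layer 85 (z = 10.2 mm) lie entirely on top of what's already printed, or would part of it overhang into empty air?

Compare the two slices. At z = 8.76: the cone is not intersected at this z (z outside [0, 7.5]); the cone at (13.5, -3): at t=0.581 of its height the radius interpolates to r₁+(r₂−r₁)t = 2.629, giving a regular 6-gon of that circumradius (area = (6/2)·2.629²·sin(360°/6) = 17.95 mm²); the cube at (13.5, 0) (footprint 13.5×16.5) is included at this height (area 222.75 mm²); the cone at (5, 8): at t=0.397 of its height the radius interpolates to r₁+(r₂−r₁)t = 7.422, giving a regular 6-gon of that circumradius (area = (6/2)·7.422²·sin(360°/6) = 143.10 mm²); Combining (union): the 3 present regions are separate (no shared area or edge), so areas and boundary lengths simply add and each stays a separate island — area = 383.81 mm². At z = 10.2: the cone is not intersected at this z (z outside [0, 7.5]); the cone at (13.5, -3) contributes a regular 6-gon of circumradius 2.456 (interpolated between r1=3.5 and r2=2 at t=0.696) (area = (6/2)·2.456²·sin(360°/6) = 15.67 mm²); the cube at (13.5, 0) is present — its section is the full 13.5×16.5 rectangle (area 222.75 mm²); the cone at (5, 8): at t=0.517 of its height the radius interpolates to r₁+(r₂−r₁)t = 6.642, giving a regular 6-gon of that circumradius (area = (6/2)·6.642²·sin(360°/6) = 114.61 mm²); Combining (union): the 3 present regions are separate (no shared area or edge), so areas and boundary lengths simply add and each stays a separate island — area = 353.03 mm². Checking containment: the cross-section at z = 10.2 is a subset of the cross-section at z = 8.76.

entirely on top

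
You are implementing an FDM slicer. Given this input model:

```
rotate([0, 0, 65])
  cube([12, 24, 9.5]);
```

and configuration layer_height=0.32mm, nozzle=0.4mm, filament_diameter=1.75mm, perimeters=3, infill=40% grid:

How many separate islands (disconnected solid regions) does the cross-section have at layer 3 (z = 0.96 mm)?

At z = 0.96 mm: the cube (footprint 12×24) is included at this height; (rotated 65° about Z; rotation is an isometry so areas/perimeters/island counts are preserved). Overall, the cross-section is a single solid region. Island count = 1.

1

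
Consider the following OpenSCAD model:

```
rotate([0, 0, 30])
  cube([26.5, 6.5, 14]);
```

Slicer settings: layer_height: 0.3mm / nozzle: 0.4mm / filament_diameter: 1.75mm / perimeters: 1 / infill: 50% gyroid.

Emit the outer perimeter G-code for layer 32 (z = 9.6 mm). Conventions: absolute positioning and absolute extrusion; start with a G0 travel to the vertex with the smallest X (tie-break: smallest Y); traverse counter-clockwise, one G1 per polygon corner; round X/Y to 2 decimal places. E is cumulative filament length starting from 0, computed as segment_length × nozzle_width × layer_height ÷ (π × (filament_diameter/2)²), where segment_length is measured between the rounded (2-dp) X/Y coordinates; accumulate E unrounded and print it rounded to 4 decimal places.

G0 X-3.25 Y5.63 Z9.60
G1 X0.00 Y0.00 E0.3243
G1 X22.95 Y13.25 E1.6464
G1 X19.70 Y18.88 E1.9707
G1 X-3.25 Y5.63 E3.2929

At z = 9.6 mm: the 26.5×6.5 cube contributes its full rectangle; (rotated 30° about Z; rotation is an isometry so areas/perimeters/island counts are preserved). The outline is a single polygon with 4 vertices. Extrusion per mm of travel: 0.4 × 0.3 / (π × 0.875²) = 0.049890. Accumulating E over each segment gives final E = 3.2929.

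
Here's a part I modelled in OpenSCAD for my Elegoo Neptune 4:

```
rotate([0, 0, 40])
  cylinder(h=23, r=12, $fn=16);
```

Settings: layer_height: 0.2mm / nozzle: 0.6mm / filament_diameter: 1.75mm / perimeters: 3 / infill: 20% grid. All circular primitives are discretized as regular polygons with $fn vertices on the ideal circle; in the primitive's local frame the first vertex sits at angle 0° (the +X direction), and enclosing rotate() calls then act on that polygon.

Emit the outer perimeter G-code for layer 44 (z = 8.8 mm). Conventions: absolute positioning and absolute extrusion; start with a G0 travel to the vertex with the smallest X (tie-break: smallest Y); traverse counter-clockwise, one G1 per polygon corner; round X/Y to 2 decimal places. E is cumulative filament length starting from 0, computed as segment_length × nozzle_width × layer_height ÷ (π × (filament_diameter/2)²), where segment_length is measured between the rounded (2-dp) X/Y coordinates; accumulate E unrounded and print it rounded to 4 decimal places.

At z = 8.8 mm: the r=12 cylinder gives a regular 16-gon of circumradius 12 (constant along its height); (rotated 40° about Z; rotation is an isometry so areas/perimeters/island counts are preserved). The outline is a single polygon with 16 vertices. Extrusion per mm of travel: 0.6 × 0.2 / (π × 0.875²) = 0.049890. Accumulating E over each segment gives final E = 3.7362.

G0 X-11.95 Y1.05 Z8.80
G1 X-11.44 Y-3.61 E0.2339
G1 X-9.19 Y-7.71 E0.4672
G1 X-5.54 Y-10.64 E0.7007
G1 X-1.05 Y-11.95 E0.9341
G1 X3.61 Y-11.44 E1.1679
G1 X7.71 Y-9.19 E1.4013
G1 X10.64 Y-5.54 E1.6348
G1 X11.95 Y-1.05 E1.8681
G1 X11.44 Y3.61 E2.1020
G1 X9.19 Y7.71 E2.3353
G1 X5.54 Y10.64 E2.5688
G1 X1.05 Y11.95 E2.8022
G1 X-3.61 Y11.44 E3.0361
G1 X-7.71 Y9.19 E3.2694
G1 X-10.64 Y5.54 E3.5029
G1 X-11.95 Y1.05 E3.7362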